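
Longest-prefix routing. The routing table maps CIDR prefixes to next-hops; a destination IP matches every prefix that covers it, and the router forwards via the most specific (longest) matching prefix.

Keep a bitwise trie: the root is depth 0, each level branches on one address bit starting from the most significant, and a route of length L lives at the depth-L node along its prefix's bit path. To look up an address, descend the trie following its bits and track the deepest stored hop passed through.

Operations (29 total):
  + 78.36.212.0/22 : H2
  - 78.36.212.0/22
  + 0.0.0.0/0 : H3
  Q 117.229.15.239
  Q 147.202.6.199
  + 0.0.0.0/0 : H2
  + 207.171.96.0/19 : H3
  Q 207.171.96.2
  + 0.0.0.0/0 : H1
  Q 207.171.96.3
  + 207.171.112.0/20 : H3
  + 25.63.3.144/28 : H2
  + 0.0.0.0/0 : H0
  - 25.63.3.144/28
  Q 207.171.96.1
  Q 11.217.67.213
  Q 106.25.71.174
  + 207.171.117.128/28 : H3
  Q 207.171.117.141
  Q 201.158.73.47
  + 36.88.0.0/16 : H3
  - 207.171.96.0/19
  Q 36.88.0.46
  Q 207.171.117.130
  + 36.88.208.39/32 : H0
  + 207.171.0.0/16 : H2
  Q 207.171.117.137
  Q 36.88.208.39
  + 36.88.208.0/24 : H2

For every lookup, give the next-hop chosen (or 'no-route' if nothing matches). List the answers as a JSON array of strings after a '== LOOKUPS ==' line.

Apply in order:
  + 78.36.212.0/22 (H2) depth=22
  - 78.36.212.0/22 clear@22
  + 0.0.0.0/0 (H3) depth=0
  lookup 117.229.15.239: bits 01 walk d0:H3→d1:-→d2:- -> H3
  lookup 147.202.6.199: bits ε walk d0:H3 -> H3
  + 0.0.0.0/0 (H2) depth=0
  + 207.171.96.0/19 (H3) depth=19
  lookup 207.171.96.2: bits 1100111110101011011 walk d0:H2→d1:-→d2:-→d3:-→d4:-→d5:-→d6:-→d7:-→d8:-→d9:-→d10:-→d11:-→d12:-→d13:-→d14:-→d15:-→d16:-→d17:-→d18:-→d19:H3 -> H3
  + 0.0.0.0/0 (H1) depth=0
  lookup 207.171.96.3: bits 1100111110101011011 walk d0:H1→d1:-→d2:-→d3:-→d4:-→d5:-→d6:-→d7:-→d8:-→d9:-→d10:-→d11:-→d12:-→d13:-→d14:-→d15:-→d16:-→d17:-→d18:-→d19:H3 -> H3
  + 207.171.112.0/20 (H3) depth=20
  + 25.63.3.144/28 (H2) depth=28
  + 0.0.0.0/0 (H0) depth=0
  - 25.63.3.144/28 clear@28
  lookup 207.171.96.1: bits 1100111110101011011 walk d0:H0→d1:-→d2:-→d3:-→d4:-→d5:-→d6:-→d7:-→d8:-→d9:-→d10:-→d11:-→d12:-→d13:-→d14:-→d15:-→d16:-→d17:-→d18:-→d19:H3 -> H3
  lookup 11.217.67.213: bits 000 walk d0:H0→d1:-→d2:-→d3:- -> H0
  lookup 106.25.71.174: bits 01 walk d0:H0→d1:-→d2:- -> H0
  + 207.171.117.128/28 (H3) depth=28
  lookup 207.171.117.141: bits 1100111110101011011101011000 walk d0:H0→d1:-→d2:-→d3:-→d4:-→d5:-→d6:-→d7:-→d8:-→d9:-→d10:-→d11:-→d12:-→d13:-→d14:-→d15:-→d16:-→d17:-→d18:-→d19:H3→d20:H3→d21:-→d22:-→d23:-→d24:-→d25:-→d26:-→d27:-→d28:H3 -> H3
  lookup 201.158.73.47: bits 11001 walk d0:H0→d1:-→d2:-→d3:-→d4:-→d5:- -> H0
  + 36.88.0.0/16 (H3) depth=16
  - 207.171.96.0/19 clear@19
  lookup 36.88.0.46: bits 0010010001011000 walk d0:H0→d1:-→d2:-→d3:-→d4:-→d5:-→d6:-→d7:-→d8:-→d9:-→d10:-→d11:-→d12:-→d13:-→d14:-→d15:-→d16:H3 -> H3
  lookup 207.171.117.130: bits 1100111110101011011101011000 walk d0:H0→d1:-→d2:-→d3:-→d4:-→d5:-→d6:-→d7:-→d8:-→d9:-→d10:-→d11:-→d12:-→d13:-→d14:-→d15:-→d16:-→d17:-→d18:-→d19:-→d20:H3→d21:-→d22:-→d23:-→d24:-→d25:-→d26:-→d27:-→d28:H3 -> H3
  + 36.88.208.39/32 (H0) depth=32
  + 207.171.0.0/16 (H2) depth=16
  lookup 207.171.117.137: bits 1100111110101011011101011000 walk d0:H0→d1:-→d2:-→d3:-→d4:-→d5:-→d6:-→d7:-→d8:-→d9:-→d10:-→d11:-→d12:-→d13:-→d14:-→d15:-→d16:H2→d17:-→d18:-→d19:-→d20:H3→d21:-→d22:-→d23:-→d24:-→d25:-→d26:-→d27:-→d28:H3 -> H3
  lookup 36.88.208.39: bits 00100100010110001101000000100111 walk d0:H0→d1:-→d2:-→d3:-→d4:-→d5:-→d6:-→d7:-→d8:-→d9:-→d10:-→d11:-→d12:-→d13:-→d14:-→d15:-→d16:H3→d17:-→d18:-→d19:-→d20:-→d21:-→d22:-→d23:-→d24:-→d25:-→d26:-→d27:-→d28:-→d29:-→d30:-→d31:-→d32:H0 -> H0
  + 36.88.208.0/24 (H2) depth=24

== LOOKUPS ==
["H3","H3","H3","H3","H3","H0","H0","H3","H0","H3","H3","H3","H0"]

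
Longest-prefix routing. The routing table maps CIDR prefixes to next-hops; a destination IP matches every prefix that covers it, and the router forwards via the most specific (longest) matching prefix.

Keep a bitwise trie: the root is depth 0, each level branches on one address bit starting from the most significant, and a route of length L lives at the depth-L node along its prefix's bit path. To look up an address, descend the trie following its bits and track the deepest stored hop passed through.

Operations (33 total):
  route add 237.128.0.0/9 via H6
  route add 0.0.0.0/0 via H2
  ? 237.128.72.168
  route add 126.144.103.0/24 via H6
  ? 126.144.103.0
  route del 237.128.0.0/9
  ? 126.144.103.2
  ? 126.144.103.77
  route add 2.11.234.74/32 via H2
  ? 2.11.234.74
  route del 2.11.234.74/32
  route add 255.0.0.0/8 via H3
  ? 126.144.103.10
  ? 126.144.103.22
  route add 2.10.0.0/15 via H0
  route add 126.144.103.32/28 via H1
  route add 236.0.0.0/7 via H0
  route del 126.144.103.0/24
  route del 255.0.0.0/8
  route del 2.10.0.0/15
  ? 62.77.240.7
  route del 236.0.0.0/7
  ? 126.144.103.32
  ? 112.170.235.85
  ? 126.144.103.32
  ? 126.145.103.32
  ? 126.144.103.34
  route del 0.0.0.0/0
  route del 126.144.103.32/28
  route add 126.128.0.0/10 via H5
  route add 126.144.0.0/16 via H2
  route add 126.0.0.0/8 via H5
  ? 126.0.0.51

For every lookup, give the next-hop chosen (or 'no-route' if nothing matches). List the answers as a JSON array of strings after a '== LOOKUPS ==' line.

Apply in order:
  + 237.128.0.0/9 (H6) depth=9
  + 0.0.0.0/0 (H2) depth=0
  lookup 237.128.72.168: bits 111011011 walk d0:H2→d1:-→d2:-→d3:-→d4:-→d5:-→d6:-→d7:-→d8:-→d9:H6 -> H6
  + 126.144.103.0/24 (H6) depth=24
  lookup 126.144.103.0: bits 011111101001000001100111 walk d0:H2→d1:-→d2:-→d3:-→d4:-→d5:-→d6:-→d7:-→d8:-→d9:-→d10:-→d11:-→d12:-→d13:-→d14:-→d15:-→d16:-→d17:-→d18:-→d19:-→d20:-→d21:-→d22:-→d23:-→d24:H6 -> H6
  del 237.128.0.0/9 (clear depth 9)
  lookup 126.144.103.2: bits 011111101001000001100111 walk d0:H2→d1:-→d2:-→d3:-→d4:-→d5:-→d6:-→d7:-→d8:-→d9:-→d10:-→d11:-→d12:-→d13:-→d14:-→d15:-→d16:-→d17:-→d18:-→d19:-→d20:-→d21:-→d22:-→d23:-→d24:H6 -> H6
  lookup 126.144.103.77: bits 011111101001000001100111 walk d0:H2→d1:-→d2:-→d3:-→d4:-→d5:-→d6:-→d7:-→d8:-→d9:-→d10:-→d11:-→d12:-→d13:-→d14:-→d15:-→d16:-→d17:-→d18:-→d19:-→d20:-→d21:-→d22:-→d23:-→d24:H6 -> H6
  + 2.11.234.74/32 (H2) depth=32
  lookup 2.11.234.74: bits 00000010000010111110101001001010 walk d0:H2→d1:-→d2:-→d3:-→d4:-→d5:-→d6:-→d7:-→d8:-→d9:-→d10:-→d11:-→d12:-→d13:-→d14:-→d15:-→d16:-→d17:-→d18:-→d19:-→d20:-→d21:-→d22:-→d23:-→d24:-→d25:-→d26:-→d27:-→d28:-→d29:-→d30:-→d31:-→d32:H2 -> H2
  del 2.11.234.74/32 (clear depth 32)
  + 255.0.0.0/8 (H3) depth=8
  lookup 126.144.103.10: bits 011111101001000001100111 walk d0:H2→d1:-→d2:-→d3:-→d4:-→d5:-→d6:-→d7:-→d8:-→d9:-→d10:-→d11:-→d12:-→d13:-→d14:-→d15:-→d16:-→d17:-→d18:-→d19:-→d20:-→d21:-→d22:-→d23:-→d24:H6 -> H6
  lookup 126.144.103.22: bits 011111101001000001100111 walk d0:H2→d1:-→d2:-→d3:-→d4:-→d5:-→d6:-→d7:-→d8:-→d9:-→d10:-→d11:-→d12:-→d13:-→d14:-→d15:-→d16:-→d17:-→d18:-→d19:-→d20:-→d21:-→d22:-→d23:-→d24:H6 -> H6
  + 2.10.0.0/15 (H0) depth=15
  + 126.144.103.32/28 (H1) depth=28
  + 236.0.0.0/7 (H0) depth=7
  del 126.144.103.0/24 (clear depth 24)
  del 255.0.0.0/8 (clear depth 8)
  del 2.10.0.0/15 (clear depth 15)
  lookup 62.77.240.7: bits 00 walk d0:H2→d1:-→d2:- -> H2
  del 236.0.0.0/7 (clear depth 7)
  lookup 126.144.103.32: bits 0111111010010000011001110010 walk d0:H2→d1:-→d2:-→d3:-→d4:-→d5:-→d6:-→d7:-→d8:-→d9:-→d10:-→d11:-→d12:-→d13:-→d14:-→d15:-→d16:-→d17:-→d18:-→d19:-→d20:-→d21:-→d22:-→d23:-→d24:-→d25:-→d26:-→d27:-→d28:H1 -> H1
  lookup 112.170.235.85: bits 0111 walk d0:H2→d1:-→d2:-→d3:-→d4:- -> H2
  lookup 126.144.103.32: bits 0111111010010000011001110010 walk d0:H2→d1:-→d2:-→d3:-→d4:-→d5:-→d6:-→d7:-→d8:-→d9:-→d10:-→d11:-→d12:-→d13:-→d14:-→d15:-→d16:-→d17:-→d18:-→d19:-→d20:-→d21:-→d22:-→d23:-→d24:-→d25:-→d26:-→d27:-→d28:H1 -> H1
  lookup 126.145.103.32: bits 011111101001000 walk d0:H2→d1:-→d2:-→d3:-→d4:-→d5:-→d6:-→d7:-→d8:-→d9:-→d10:-→d11:-→d12:-→d13:-→d14:-→d15:- -> H2
  lookup 126.144.103.34: bits 0111111010010000011001110010 walk d0:H2→d1:-→d2:-→d3:-→d4:-→d5:-→d6:-→d7:-→d8:-→d9:-→d10:-→d11:-→d12:-→d13:-→d14:-→d15:-→d16:-→d17:-→d18:-→d19:-→d20:-→d21:-→d22:-→d23:-→d24:-→d25:-→d26:-→d27:-→d28:H1 -> H1
  del 0.0.0.0/0 (clear depth 0)
  del 126.144.103.32/28 (clear depth 28)
  + 126.128.0.0/10 (H5) depth=10
  + 126.144.0.0/16 (H2) depth=16
  + 126.0.0.0/8 (H5) depth=8
  lookup 126.0.0.51: bits 01111110 walk d0:-→d1:-→d2:-→d3:-→d4:-→d5:-→d6:-→d7:-→d8:H5 -> H5

== LOOKUPS ==
["H6","H6","H6","H6","H2","H6","H6","H2","H1","H2","H1","H2","H1","H5"]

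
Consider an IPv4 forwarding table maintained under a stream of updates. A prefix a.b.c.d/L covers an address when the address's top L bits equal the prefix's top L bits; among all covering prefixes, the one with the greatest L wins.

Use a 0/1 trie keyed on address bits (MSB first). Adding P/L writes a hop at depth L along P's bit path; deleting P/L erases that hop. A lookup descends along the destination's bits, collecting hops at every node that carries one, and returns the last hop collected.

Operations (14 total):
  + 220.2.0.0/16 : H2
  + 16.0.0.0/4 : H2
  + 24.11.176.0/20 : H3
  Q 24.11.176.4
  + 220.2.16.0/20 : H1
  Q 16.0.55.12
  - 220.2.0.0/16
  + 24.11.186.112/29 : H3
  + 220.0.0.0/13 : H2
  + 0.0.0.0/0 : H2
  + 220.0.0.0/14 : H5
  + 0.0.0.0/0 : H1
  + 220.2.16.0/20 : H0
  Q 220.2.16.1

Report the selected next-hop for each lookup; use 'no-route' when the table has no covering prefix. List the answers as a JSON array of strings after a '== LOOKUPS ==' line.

Apply in order:
  add 220.2.0.0/16 -> H2 at depth 16
  add 16.0.0.0/4 -> H2 at depth 4
  add 24.11.176.0/20 -> H3 at depth 20
  Q 24.11.176.4: descend 00011000000010111011 ; hops seen [H2,H3] ; pick H3
  add 220.2.16.0/20 -> H1 at depth 20
  Q 16.0.55.12: descend 0001 ; hops seen [H2] ; pick H2
  - 220.2.0.0/16 clear@16
  add 24.11.186.112/29 -> H3 at depth 29
  add 220.0.0.0/13 -> H2 at depth 13
  add 0.0.0.0/0 -> H2 at depth 0
  add 220.0.0.0/14 -> H5 at depth 14
  add 0.0.0.0/0 -> H1 at depth 0
  add 220.2.16.0/20 -> H0 at depth 20
  Q 220.2.16.1: descend 11011100000000100001 ; hops seen [H1,H2,H5,H0] ; pick H0

== LOOKUPS ==
["H3","H2","H0"]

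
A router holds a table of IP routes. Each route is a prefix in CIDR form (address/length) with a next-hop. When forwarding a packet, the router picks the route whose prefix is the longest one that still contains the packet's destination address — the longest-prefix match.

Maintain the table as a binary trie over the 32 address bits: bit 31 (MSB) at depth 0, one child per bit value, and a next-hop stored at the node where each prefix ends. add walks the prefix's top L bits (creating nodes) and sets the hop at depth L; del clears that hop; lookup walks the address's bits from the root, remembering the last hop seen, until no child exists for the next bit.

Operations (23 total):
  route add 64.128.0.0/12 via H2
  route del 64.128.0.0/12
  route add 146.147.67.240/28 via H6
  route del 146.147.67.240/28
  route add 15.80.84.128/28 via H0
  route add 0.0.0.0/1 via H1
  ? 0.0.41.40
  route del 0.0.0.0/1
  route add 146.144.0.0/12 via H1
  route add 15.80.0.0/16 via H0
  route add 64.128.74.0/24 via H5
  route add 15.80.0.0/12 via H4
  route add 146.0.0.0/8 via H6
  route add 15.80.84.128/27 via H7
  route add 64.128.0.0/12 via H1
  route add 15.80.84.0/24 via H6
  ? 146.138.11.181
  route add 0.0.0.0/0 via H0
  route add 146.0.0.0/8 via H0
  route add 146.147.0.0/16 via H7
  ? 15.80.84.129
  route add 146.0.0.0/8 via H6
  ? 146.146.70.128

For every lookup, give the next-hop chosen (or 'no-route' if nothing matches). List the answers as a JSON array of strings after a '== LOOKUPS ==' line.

Apply in order:
  + 64.128.0.0/12 (H2) depth=12
  - 64.128.0.0/12 clear@12
  + 146.147.67.240/28 (H6) depth=28
  - 146.147.67.240/28 clear@28
  + 15.80.84.128/28 (H0) depth=28
  + 0.0.0.0/1 (H1) depth=1
  lookup 0.0.41.40: bits 0000 walk d0:-→d1:H1→d2:-→d3:-→d4:- -> H1
  - 0.0.0.0/1 clear@1
  + 146.144.0.0/12 (H1) depth=12
  + 15.80.0.0/16 (H0) depth=16
  + 64.128.74.0/24 (H5) depth=24
  + 15.80.0.0/12 (H4) depth=12
  + 146.0.0.0/8 (H6) depth=8
  + 15.80.84.128/27 (H7) depth=27
  + 64.128.0.0/12 (H1) depth=12
  + 15.80.84.0/24 (H6) depth=24
  lookup 146.138.11.181: bits 10010010100 walk d0:-→d1:-→d2:-→d3:-→d4:-→d5:-→d6:-→d7:-→d8:H6→d9:-→d10:-→d11:- -> H6
  + 0.0.0.0/0 (H0) depth=0
  + 146.0.0.0/8 (H0) depth=8
  + 146.147.0.0/16 (H7) depth=16
  lookup 15.80.84.129: bits 0000111101010000010101001000 walk d0:H0→d1:-→d2:-→d3:-→d4:-→d5:-→d6:-→d7:-→d8:-→d9:-→d10:-→d11:-→d12:H4→d13:-→d14:-→d15:-→d16:H0→d17:-→d18:-→d19:-→d20:-→d21:-→d22:-→d23:-→d24:H6→d25:-→d26:-→d27:H7→d28:H0 -> H0
  + 146.0.0.0/8 (H6) depth=8
  lookup 146.146.70.128: bits 100100101001001 walk d0:H0→d1:-→d2:-→d3:-→d4:-→d5:-→d6:-→d7:-→d8:H6→d9:-→d10:-→d11:-→d12:H1→d13:-→d14:-→d15:- -> H1

== LOOKUPS ==
["H1","H6","H0","H1"]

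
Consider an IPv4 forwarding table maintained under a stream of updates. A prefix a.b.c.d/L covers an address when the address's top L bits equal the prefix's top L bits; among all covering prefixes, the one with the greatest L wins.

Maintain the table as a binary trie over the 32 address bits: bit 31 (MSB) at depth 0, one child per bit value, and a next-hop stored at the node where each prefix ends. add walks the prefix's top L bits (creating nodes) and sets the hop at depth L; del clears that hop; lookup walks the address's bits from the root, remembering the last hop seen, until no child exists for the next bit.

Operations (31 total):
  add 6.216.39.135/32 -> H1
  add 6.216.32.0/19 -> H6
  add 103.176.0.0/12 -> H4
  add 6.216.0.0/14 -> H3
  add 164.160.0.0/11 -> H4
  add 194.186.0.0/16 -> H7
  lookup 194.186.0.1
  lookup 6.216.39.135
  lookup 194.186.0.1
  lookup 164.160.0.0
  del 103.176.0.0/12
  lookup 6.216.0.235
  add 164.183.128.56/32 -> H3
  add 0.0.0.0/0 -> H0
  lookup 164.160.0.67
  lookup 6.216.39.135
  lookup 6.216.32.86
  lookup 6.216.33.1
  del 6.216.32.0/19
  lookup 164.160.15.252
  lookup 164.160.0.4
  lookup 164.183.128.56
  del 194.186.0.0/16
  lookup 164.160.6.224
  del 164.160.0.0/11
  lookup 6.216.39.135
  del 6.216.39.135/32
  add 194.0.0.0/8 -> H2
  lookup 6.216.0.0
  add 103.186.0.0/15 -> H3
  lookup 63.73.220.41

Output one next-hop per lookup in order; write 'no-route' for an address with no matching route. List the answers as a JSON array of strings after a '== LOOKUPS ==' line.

Process each operation:
  add 6.216.39.135/32 -> H1 at depth 32
  add 6.216.32.0/19 -> H6 at depth 19
  add 103.176.0.0/12 -> H4 at depth 12
  add 6.216.0.0/14 -> H3 at depth 14
  add 164.160.0.0/11 -> H4 at depth 11
  add 194.186.0.0/16 -> H7 at depth 16
  ? 194.186.0.1  path d0:-→d1:-→d2:-→d3:-→d4:-→d5:-→d6:-→d7:-→d8:-→d9:-→d10:-→d11:-→d12:-→d13:-→d14:-→d15:-→d16:H7  best=H7
  ? 6.216.39.135  path d0:-→d1:-→d2:-→d3:-→d4:-→d5:-→d6:-→d7:-→d8:-→d9:-→d10:-→d11:-→d12:-→d13:-→d14:H3→d15:-→d16:-→d17:-→d18:-→d19:H6→d20:-→d21:-→d22:-→d23:-→d24:-→d25:-→d26:-→d27:-→d28:-→d29:-→d30:-→d31:-→d32:H1  best=H1
  ? 194.186.0.1  path d0:-→d1:-→d2:-→d3:-→d4:-→d5:-→d6:-→d7:-→d8:-→d9:-→d10:-→d11:-→d12:-→d13:-→d14:-→d15:-→d16:H7  best=H7
  ? 164.160.0.0  path d0:-→d1:-→d2:-→d3:-→d4:-→d5:-→d6:-→d7:-→d8:-→d9:-→d10:-→d11:H4  best=H4
  - 103.176.0.0/12 clear@12
  ? 6.216.0.235  path d0:-→d1:-→d2:-→d3:-→d4:-→d5:-→d6:-→d7:-→d8:-→d9:-→d10:-→d11:-→d12:-→d13:-→d14:H3→d15:-→d16:-→d17:-→d18:-  best=H3
  add 164.183.128.56/32 -> H3 at depth 32
  add 0.0.0.0/0 -> H0 at depth 0
  ? 164.160.0.67  path d0:H0→d1:-→d2:-→d3:-→d4:-→d5:-→d6:-→d7:-→d8:-→d9:-→d10:-→d11:H4  best=H4
  ? 6.216.39.135  path d0:H0→d1:-→d2:-→d3:-→d4:-→d5:-→d6:-→d7:-→d8:-→d9:-→d10:-→d11:-→d12:-→d13:-→d14:H3→d15:-→d16:-→d17:-→d18:-→d19:H6→d20:-→d21:-→d22:-→d23:-→d24:-→d25:-→d26:-→d27:-→d28:-→d29:-→d30:-→d31:-→d32:H1  best=H1
  ? 6.216.32.86  path d0:H0→d1:-→d2:-→d3:-→d4:-→d5:-→d6:-→d7:-→d8:-→d9:-→d10:-→d11:-→d12:-→d13:-→d14:H3→d15:-→d16:-→d17:-→d18:-→d19:H6→d20:-→d21:-  best=H6
  ? 6.216.33.1  path d0:H0→d1:-→d2:-→d3:-→d4:-→d5:-→d6:-→d7:-→d8:-→d9:-→d10:-→d11:-→d12:-→d13:-→d14:H3→d15:-→d16:-→d17:-→d18:-→d19:H6→d20:-→d21:-  best=H6
  - 6.216.32.0/19 clear@19
  ? 164.160.15.252  path d0:H0→d1:-→d2:-→d3:-→d4:-→d5:-→d6:-→d7:-→d8:-→d9:-→d10:-→d11:H4  best=H4
  ? 164.160.0.4  path d0:H0→d1:-→d2:-→d3:-→d4:-→d5:-→d6:-→d7:-→d8:-→d9:-→d10:-→d11:H4  best=H4
  ? 164.183.128.56  path d0:H0→d1:-→d2:-→d3:-→d4:-→d5:-→d6:-→d7:-→d8:-→d9:-→d10:-→d11:H4→d12:-→d13:-→d14:-→d15:-→d16:-→d17:-→d18:-→d19:-→d20:-→d21:-→d22:-→d23:-→d24:-→d25:-→d26:-→d27:-→d28:-→d29:-→d30:-→d31:-→d32:H3  best=H3
  - 194.186.0.0/16 clear@16
  ? 164.160.6.224  path d0:H0→d1:-→d2:-→d3:-→d4:-→d5:-→d6:-→d7:-→d8:-→d9:-→d10:-→d11:H4  best=H4
  - 164.160.0.0/11 clear@11
  ? 6.216.39.135  path d0:H0→d1:-→d2:-→d3:-→d4:-→d5:-→d6:-→d7:-→d8:-→d9:-→d10:-→d11:-→d12:-→d13:-→d14:H3→d15:-→d16:-→d17:-→d18:-→d19:-→d20:-→d21:-→d22:-→d23:-→d24:-→d25:-→d26:-→d27:-→d28:-→d29:-→d30:-→d31:-→d32:H1  best=H1
  - 6.216.39.135/32 clear@32
  add 194.0.0.0/8 -> H2 at depth 8
  ? 6.216.0.0  path d0:H0→d1:-→d2:-→d3:-→d4:-→d5:-→d6:-→d7:-→d8:-→d9:-→d10:-→d11:-→d12:-→d13:-→d14:H3→d15:-→d16:-→d17:-→d18:-  best=H3
  add 103.186.0.0/15 -> H3 at depth 15
  ? 63.73.220.41  path d0:H0→d1:-→d2:-  best=H0

== LOOKUPS ==
["H7","H1","H7","H4","H3","H4","H1","H6","H6","H4","H4","H3","H4","H1","H3","H0"]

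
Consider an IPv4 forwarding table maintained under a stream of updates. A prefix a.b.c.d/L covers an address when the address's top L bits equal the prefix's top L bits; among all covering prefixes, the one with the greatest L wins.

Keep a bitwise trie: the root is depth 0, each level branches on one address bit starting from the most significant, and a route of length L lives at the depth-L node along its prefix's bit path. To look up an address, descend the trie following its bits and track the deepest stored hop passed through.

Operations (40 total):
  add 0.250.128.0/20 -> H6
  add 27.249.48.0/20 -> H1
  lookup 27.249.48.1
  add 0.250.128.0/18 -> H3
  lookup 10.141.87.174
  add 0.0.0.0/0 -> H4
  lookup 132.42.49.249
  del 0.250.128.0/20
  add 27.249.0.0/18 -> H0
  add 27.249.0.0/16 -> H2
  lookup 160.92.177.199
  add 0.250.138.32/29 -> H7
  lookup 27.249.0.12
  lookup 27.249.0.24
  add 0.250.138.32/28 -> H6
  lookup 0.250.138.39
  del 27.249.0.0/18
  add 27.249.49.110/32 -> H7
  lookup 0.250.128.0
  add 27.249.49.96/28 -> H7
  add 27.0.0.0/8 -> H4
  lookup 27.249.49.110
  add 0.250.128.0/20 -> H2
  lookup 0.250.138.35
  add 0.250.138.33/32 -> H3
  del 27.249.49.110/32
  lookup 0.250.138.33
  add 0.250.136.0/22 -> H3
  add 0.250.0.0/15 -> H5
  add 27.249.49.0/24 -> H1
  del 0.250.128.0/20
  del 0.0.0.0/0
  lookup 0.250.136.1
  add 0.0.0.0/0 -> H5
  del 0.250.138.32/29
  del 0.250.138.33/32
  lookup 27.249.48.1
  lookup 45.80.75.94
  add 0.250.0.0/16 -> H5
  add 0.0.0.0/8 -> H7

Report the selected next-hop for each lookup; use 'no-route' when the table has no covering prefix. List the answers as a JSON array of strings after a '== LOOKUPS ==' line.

Trace:
  + 0.250.128.0/20 (H6) depth=20
  + 27.249.48.0/20 (H1) depth=20
  lookup 27.249.48.1: bits 00011011111110010011 walk d0:-→d1:-→d2:-→d3:-→d4:-→d5:-→d6:-→d7:-→d8:-→d9:-→d10:-→d11:-→d12:-→d13:-→d14:-→d15:-→d16:-→d17:-→d18:-→d19:-→d20:H1 -> H1
  + 0.250.128.0/18 (H3) depth=18
  lookup 10.141.87.174: bits 0000 walk d0:-→d1:-→d2:-→d3:-→d4:- -> no-route
  + 0.0.0.0/0 (H4) depth=0
  lookup 132.42.49.249: bits ε walk d0:H4 -> H4
  del 0.250.128.0/20 (clear depth 20)
  + 27.249.0.0/18 (H0) depth=18
  + 27.249.0.0/16 (H2) depth=16
  lookup 160.92.177.199: bits ε walk d0:H4 -> H4
  + 0.250.138.32/29 (H7) depth=29
  lookup 27.249.0.12: bits 000110111111100100 walk d0:H4→d1:-→d2:-→d3:-→d4:-→d5:-→d6:-→d7:-→d8:-→d9:-→d10:-→d11:-→d12:-→d13:-→d14:-→d15:-→d16:H2→d17:-→d18:H0 -> H0
  lookup 27.249.0.24: bits 000110111111100100 walk d0:H4→d1:-→d2:-→d3:-→d4:-→d5:-→d6:-→d7:-→d8:-→d9:-→d10:-→d11:-→d12:-→d13:-→d14:-→d15:-→d16:H2→d17:-→d18:H0 -> H0
  + 0.250.138.32/28 (H6) depth=28
  lookup 0.250.138.39: bits 00000000111110101000101000100 walk d0:H4→d1:-→d2:-→d3:-→d4:-→d5:-→d6:-→d7:-→d8:-→d9:-→d10:-→d11:-→d12:-→d13:-→d14:-→d15:-→d16:-→d17:-→d18:H3→d19:-→d20:-→d21:-→d22:-→d23:-→d24:-→d25:-→d26:-→d27:-→d28:H6→d29:H7 -> H7
  del 27.249.0.0/18 (clear depth 18)
  + 27.249.49.110/32 (H7) depth=32
  lookup 0.250.128.0: bits 00000000111110101000 walk d0:H4→d1:-→d2:-→d3:-→d4:-→d5:-→d6:-→d7:-→d8:-→d9:-→d10:-→d11:-→d12:-→d13:-→d14:-→d15:-→d16:-→d17:-→d18:H3→d19:-→d20:- -> H3
  + 27.249.49.96/28 (H7) depth=28
  + 27.0.0.0/8 (H4) depth=8
  lookup 27.249.49.110: bits 00011011111110010011000101101110 walk d0:H4→d1:-→d2:-→d3:-→d4:-→d5:-→d6:-→d7:-→d8:H4→d9:-→d10:-→d11:-→d12:-→d13:-→d14:-→d15:-→d16:H2→d17:-→d18:-→d19:-→d20:H1→d21:-→d22:-→d23:-→d24:-→d25:-→d26:-→d27:-→d28:H7→d29:-→d30:-→d31:-→d32:H7 -> H7
  + 0.250.128.0/20 (H2) depth=20
  lookup 0.250.138.35: bits 00000000111110101000101000100 walk d0:H4→d1:-→d2:-→d3:-→d4:-→d5:-→d6:-→d7:-→d8:-→d9:-→d10:-→d11:-→d12:-→d13:-→d14:-→d15:-→d16:-→d17:-→d18:H3→d19:-→d20:H2→d21:-→d22:-→d23:-→d24:-→d25:-→d26:-→d27:-→d28:H6→d29:H7 -> H7
  + 0.250.138.33/32 (H3) depth=32
  del 27.249.49.110/32 (clear depth 32)
  lookup 0.250.138.33: bits 00000000111110101000101000100001 walk d0:H4→d1:-→d2:-→d3:-→d4:-→d5:-→d6:-→d7:-→d8:-→d9:-→d10:-→d11:-→d12:-→d13:-→d14:-→d15:-→d16:-→d17:-→d18:H3→d19:-→d20:H2→d21:-→d22:-→d23:-→d24:-→d25:-→d26:-→d27:-→d28:H6→d29:H7→d30:-→d31:-→d32:H3 -> H3
  + 0.250.136.0/22 (H3) depth=22
  + 0.250.0.0/15 (H5) depth=15
  + 27.249.49.0/24 (H1) depth=24
  del 0.250.128.0/20 (clear depth 20)
  del 0.0.0.0/0 (clear depth 0)
  lookup 0.250.136.1: bits 0000000011111010100010 walk d0:-→d1:-→d2:-→d3:-→d4:-→d5:-→d6:-→d7:-→d8:-→d9:-→d10:-→d11:-→d12:-→d13:-→d14:-→d15:H5→d16:-→d17:-→d18:H3→d19:-→d20:-→d21:-→d22:H3 -> H3
  + 0.0.0.0/0 (H5) depth=0
  del 0.250.138.32/29 (clear depth 29)
  del 0.250.138.33/32 (clear depth 32)
  lookup 27.249.48.1: bits 00011011111110010011000 walk d0:H5→d1:-→d2:-→d3:-→d4:-→d5:-→d6:-→d7:-→d8:H4→d9:-→d10:-→d11:-→d12:-→d13:-→d14:-→d15:-→d16:H2→d17:-→d18:-→d19:-→d20:H1→d21:-→d22:-→d23:- -> H1
  lookup 45.80.75.94: bits 00 walk d0:H5→d1:-→d2:- -> H5
  + 0.250.0.0/16 (H5) depth=16
  + 0.0.0.0/8 (H7) depth=8

== LOOKUPS ==
["H1","no-route","H4","H4","H0","H0","H7","H3","H7","H7","H3","H3","H1","H5"]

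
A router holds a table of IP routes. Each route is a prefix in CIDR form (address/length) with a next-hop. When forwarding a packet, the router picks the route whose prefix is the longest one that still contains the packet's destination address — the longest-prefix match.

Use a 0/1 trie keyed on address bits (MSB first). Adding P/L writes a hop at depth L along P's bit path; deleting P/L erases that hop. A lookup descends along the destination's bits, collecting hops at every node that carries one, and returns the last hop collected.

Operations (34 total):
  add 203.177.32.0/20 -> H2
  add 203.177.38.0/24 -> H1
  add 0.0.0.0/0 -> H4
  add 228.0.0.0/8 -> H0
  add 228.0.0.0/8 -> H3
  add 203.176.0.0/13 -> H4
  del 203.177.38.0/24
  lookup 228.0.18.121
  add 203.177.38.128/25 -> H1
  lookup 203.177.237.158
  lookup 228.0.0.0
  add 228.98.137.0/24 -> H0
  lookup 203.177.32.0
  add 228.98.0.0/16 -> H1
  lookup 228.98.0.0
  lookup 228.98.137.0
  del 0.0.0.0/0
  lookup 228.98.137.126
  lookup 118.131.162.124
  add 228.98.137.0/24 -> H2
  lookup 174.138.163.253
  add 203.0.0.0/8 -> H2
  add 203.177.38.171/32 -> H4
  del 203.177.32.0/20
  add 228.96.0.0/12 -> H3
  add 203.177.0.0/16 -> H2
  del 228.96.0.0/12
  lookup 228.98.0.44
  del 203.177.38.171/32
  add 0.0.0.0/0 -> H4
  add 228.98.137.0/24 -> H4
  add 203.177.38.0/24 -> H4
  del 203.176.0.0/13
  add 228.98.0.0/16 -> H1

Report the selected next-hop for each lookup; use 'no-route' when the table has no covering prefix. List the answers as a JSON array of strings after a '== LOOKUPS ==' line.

Apply in order:
  add 203.177.32.0/20 -> H2 at depth 20
  add 203.177.38.0/24 -> H1 at depth 24
  add 0.0.0.0/0 -> H4 at depth 0
  add 228.0.0.0/8 -> H0 at depth 8
  add 228.0.0.0/8 -> H3 at depth 8
  add 203.176.0.0/13 -> H4 at depth 13
  - 203.177.38.0/24 clear@24
  Q 228.0.18.121: descend 11100100 ; hops seen [H4,H3] ; pick H3
  add 203.177.38.128/25 -> H1 at depth 25
  Q 203.177.237.158: descend 1100101110110001 ; hops seen [H4,H4] ; pick H4
  Q 228.0.0.0: descend 11100100 ; hops seen [H4,H3] ; pick H3
  add 228.98.137.0/24 -> H0 at depth 24
  Q 203.177.32.0: descend 110010111011000100100 ; hops seen [H4,H4,H2] ; pick H2
  add 228.98.0.0/16 -> H1 at depth 16
  Q 228.98.0.0: descend 1110010001100010 ; hops seen [H4,H3,H1] ; pick H1
  Q 228.98.137.0: descend 111001000110001010001001 ; hops seen [H4,H3,H1,H0] ; pick H0
  - 0.0.0.0/0 clear@0
  Q 228.98.137.126: descend 111001000110001010001001 ; hops seen [H3,H1,H0] ; pick H0
  Q 118.131.162.124: descend ε ; hops seen [∅] ; pick no-route
  add 228.98.137.0/24 -> H2 at depth 24
  Q 174.138.163.253: descend 1 ; hops seen [∅] ; pick no-route
  add 203.0.0.0/8 -> H2 at depth 8
  add 203.177.38.171/32 -> H4 at depth 32
  - 203.177.32.0/20 clear@20
  add 228.96.0.0/12 -> H3 at depth 12
  add 203.177.0.0/16 -> H2 at depth 16
  - 228.96.0.0/12 clear@12
  Q 228.98.0.44: descend 1110010001100010 ; hops seen [H3,H1] ; pick H1
  - 203.177.38.171/32 clear@32
  add 0.0.0.0/0 -> H4 at depth 0
  add 228.98.137.0/24 -> H4 at depth 24
  add 203.177.38.0/24 -> H4 at depth 24
  - 203.176.0.0/13 clear@13
  add 228.98.0.0/16 -> H1 at depth 16

== LOOKUPS ==
["H3","H4","H3","H2","H1","H0","H0","no-route","no-route","H1"]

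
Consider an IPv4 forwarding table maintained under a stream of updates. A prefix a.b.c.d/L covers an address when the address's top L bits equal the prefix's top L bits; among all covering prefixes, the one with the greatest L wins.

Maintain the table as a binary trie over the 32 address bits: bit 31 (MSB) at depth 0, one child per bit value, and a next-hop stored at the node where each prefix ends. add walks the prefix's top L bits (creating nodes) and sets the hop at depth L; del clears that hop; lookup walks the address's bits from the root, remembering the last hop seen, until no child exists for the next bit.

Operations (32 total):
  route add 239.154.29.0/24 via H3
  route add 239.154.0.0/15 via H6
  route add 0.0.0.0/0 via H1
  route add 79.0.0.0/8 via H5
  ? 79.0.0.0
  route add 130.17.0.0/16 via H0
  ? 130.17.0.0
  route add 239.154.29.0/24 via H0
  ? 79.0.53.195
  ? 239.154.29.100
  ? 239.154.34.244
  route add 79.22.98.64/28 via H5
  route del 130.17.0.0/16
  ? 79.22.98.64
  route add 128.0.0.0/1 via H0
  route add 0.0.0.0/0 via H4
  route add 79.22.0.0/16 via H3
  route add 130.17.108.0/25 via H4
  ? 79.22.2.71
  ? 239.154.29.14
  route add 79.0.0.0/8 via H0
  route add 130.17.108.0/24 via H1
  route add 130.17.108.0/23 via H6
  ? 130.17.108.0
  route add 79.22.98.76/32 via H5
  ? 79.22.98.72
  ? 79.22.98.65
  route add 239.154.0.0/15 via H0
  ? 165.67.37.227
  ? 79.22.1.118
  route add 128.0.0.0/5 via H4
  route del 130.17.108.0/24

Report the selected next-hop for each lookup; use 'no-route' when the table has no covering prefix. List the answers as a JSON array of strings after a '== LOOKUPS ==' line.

Process each operation:
  + 239.154.29.0/24 (H3) depth=24
  + 239.154.0.0/15 (H6) depth=15
  + 0.0.0.0/0 (H1) depth=0
  + 79.0.0.0/8 (H5) depth=8
  Q 79.0.0.0: descend 01001111 ; hops seen [H1,H5] ; pick H5
  + 130.17.0.0/16 (H0) depth=16
  Q 130.17.0.0: descend 1000001000010001 ; hops seen [H1,H0] ; pick H0
  + 239.154.29.0/24 (H0) depth=24
  Q 79.0.53.195: descend 01001111 ; hops seen [H1,H5] ; pick H5
  Q 239.154.29.100: descend 111011111001101000011101 ; hops seen [H1,H6,H0] ; pick H0
  Q 239.154.34.244: descend 111011111001101000 ; hops seen [H1,H6] ; pick H6
  + 79.22.98.64/28 (H5) depth=28
  del 130.17.0.0/16 (clear depth 16)
  Q 79.22.98.64: descend 0100111100010110011000100100 ; hops seen [H1,H5,H5] ; pick H5
  + 128.0.0.0/1 (H0) depth=1
  + 0.0.0.0/0 (H4) depth=0
  + 79.22.0.0/16 (H3) depth=16
  + 130.17.108.0/25 (H4) depth=25
  Q 79.22.2.71: descend 01001111000101100 ; hops seen [H4,H5,H3] ; pick H3
  Q 239.154.29.14: descend 111011111001101000011101 ; hops seen [H4,H0,H6,H0] ; pick H0
  + 79.0.0.0/8 (H0) depth=8
  + 130.17.108.0/24 (H1) depth=24
  + 130.17.108.0/23 (H6) depth=23
  Q 130.17.108.0: descend 1000001000010001011011000 ; hops seen [H4,H0,H6,H1,H4] ; pick H4
  + 79.22.98.76/32 (H5) depth=32
  Q 79.22.98.72: descend 01001111000101100110001001001 ; hops seen [H4,H0,H3,H5] ; pick H5
  Q 79.22.98.65: descend 0100111100010110011000100100 ; hops seen [H4,H0,H3,H5] ; pick H5
  + 239.154.0.0/15 (H0) depth=15
  Q 165.67.37.227: descend 10 ; hops seen [H4,H0] ; pick H0
  Q 79.22.1.118: descend 01001111000101100 ; hops seen [H4,H0,H3] ; pick H3
  + 128.0.0.0/5 (H4) depth=5
  del 130.17.108.0/24 (clear depth 24)

== LOOKUPS ==
["H5","H0","H5","H0","H6","H5","H3","H0","H4","H5","H5","H0","H3"]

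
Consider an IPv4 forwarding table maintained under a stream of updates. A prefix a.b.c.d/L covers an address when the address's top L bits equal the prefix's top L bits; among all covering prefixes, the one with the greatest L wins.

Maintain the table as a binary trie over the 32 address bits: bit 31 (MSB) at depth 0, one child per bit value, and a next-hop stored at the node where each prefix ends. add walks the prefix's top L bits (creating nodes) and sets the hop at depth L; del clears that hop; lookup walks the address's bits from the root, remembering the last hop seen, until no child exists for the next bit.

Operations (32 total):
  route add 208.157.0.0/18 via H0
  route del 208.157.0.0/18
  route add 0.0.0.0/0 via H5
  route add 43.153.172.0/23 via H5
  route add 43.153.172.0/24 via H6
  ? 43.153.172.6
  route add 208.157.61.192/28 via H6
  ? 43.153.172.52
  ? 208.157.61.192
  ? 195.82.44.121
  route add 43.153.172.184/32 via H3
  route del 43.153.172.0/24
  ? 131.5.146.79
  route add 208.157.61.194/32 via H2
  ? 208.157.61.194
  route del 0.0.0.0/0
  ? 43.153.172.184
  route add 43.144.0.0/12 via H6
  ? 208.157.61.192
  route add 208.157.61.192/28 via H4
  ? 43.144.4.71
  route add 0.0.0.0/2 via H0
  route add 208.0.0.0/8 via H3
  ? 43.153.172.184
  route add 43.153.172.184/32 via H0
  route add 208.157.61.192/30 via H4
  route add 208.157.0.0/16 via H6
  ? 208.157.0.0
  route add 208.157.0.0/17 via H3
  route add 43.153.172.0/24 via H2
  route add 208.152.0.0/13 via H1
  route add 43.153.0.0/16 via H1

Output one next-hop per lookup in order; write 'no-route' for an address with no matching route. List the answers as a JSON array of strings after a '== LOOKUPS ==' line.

Trace:
  add 208.157.0.0/18 -> H0 at depth 18
  del 208.157.0.0/18 (clear depth 18)
  add 0.0.0.0/0 -> H5 at depth 0
  add 43.153.172.0/23 -> H5 at depth 23
  add 43.153.172.0/24 -> H6 at depth 24
  ? 43.153.172.6  path d0:H5→d1:-→d2:-→d3:-→d4:-→d5:-→d6:-→d7:-→d8:-→d9:-→d10:-→d11:-→d12:-→d13:-→d14:-→d15:-→d16:-→d17:-→d18:-→d19:-→d20:-→d21:-→d22:-→d23:H5→d24:H6  best=H6
  add 208.157.61.192/28 -> H6 at depth 28
  ? 43.153.172.52  path d0:H5→d1:-→d2:-→d3:-→d4:-→d5:-→d6:-→d7:-→d8:-→d9:-→d10:-→d11:-→d12:-→d13:-→d14:-→d15:-→d16:-→d17:-→d18:-→d19:-→d20:-→d21:-→d22:-→d23:H5→d24:H6  best=H6
  ? 208.157.61.192  path d0:H5→d1:-→d2:-→d3:-→d4:-→d5:-→d6:-→d7:-→d8:-→d9:-→d10:-→d11:-→d12:-→d13:-→d14:-→d15:-→d16:-→d17:-→d18:-→d19:-→d20:-→d21:-→d22:-→d23:-→d24:-→d25:-→d26:-→d27:-→d28:H6  best=H6
  ? 195.82.44.121  path d0:H5→d1:-→d2:-→d3:-  best=H5
  add 43.153.172.184/32 -> H3 at depth 32
  del 43.153.172.0/24 (clear depth 24)
  ? 131.5.146.79  path d0:H5→d1:-  best=H5
  add 208.157.61.194/32 -> H2 at depth 32
  ? 208.157.61.194  path d0:H5→d1:-→d2:-→d3:-→d4:-→d5:-→d6:-→d7:-→d8:-→d9:-→d10:-→d11:-→d12:-→d13:-→d14:-→d15:-→d16:-→d17:-→d18:-→d19:-→d20:-→d21:-→d22:-→d23:-→d24:-→d25:-→d26:-→d27:-→d28:H6→d29:-→d30:-→d31:-→d32:H2  best=H2
  del 0.0.0.0/0 (clear depth 0)
  ? 43.153.172.184  path d0:-→d1:-→d2:-→d3:-→d4:-→d5:-→d6:-→d7:-→d8:-→d9:-→d10:-→d11:-→d12:-→d13:-→d14:-→d15:-→d16:-→d17:-→d18:-→d19:-→d20:-→d21:-→d22:-→d23:H5→d24:-→d25:-→d26:-→d27:-→d28:-→d29:-→d30:-→d31:-→d32:H3  best=H3
  add 43.144.0.0/12 -> H6 at depth 12
  ? 208.157.61.192  path d0:-→d1:-→d2:-→d3:-→d4:-→d5:-→d6:-→d7:-→d8:-→d9:-→d10:-→d11:-→d12:-→d13:-→d14:-→d15:-→d16:-→d17:-→d18:-→d19:-→d20:-→d21:-→d22:-→d23:-→d24:-→d25:-→d26:-→d27:-→d28:H6→d29:-→d30:-  best=H6
  add 208.157.61.192/28 -> H4 at depth 28
  ? 43.144.4.71  path d0:-→d1:-→d2:-→d3:-→d4:-→d5:-→d6:-→d7:-→d8:-→d9:-→d10:-→d11:-→d12:H6  best=H6
  add 0.0.0.0/2 -> H0 at depth 2
  add 208.0.0.0/8 -> H3 at depth 8
  ? 43.153.172.184  path d0:-→d1:-→d2:H0→d3:-→d4:-→d5:-→d6:-→d7:-→d8:-→d9:-→d10:-→d11:-→d12:H6→d13:-→d14:-→d15:-→d16:-→d17:-→d18:-→d19:-→d20:-→d21:-→d22:-→d23:H5→d24:-→d25:-→d26:-→d27:-→d28:-→d29:-→d30:-→d31:-→d32:H3  best=H3
  add 43.153.172.184/32 -> H0 at depth 32
  add 208.157.61.192/30 -> H4 at depth 30
  add 208.157.0.0/16 -> H6 at depth 16
  ? 208.157.0.0  path d0:-→d1:-→d2:-→d3:-→d4:-→d5:-→d6:-→d7:-→d8:H3→d9:-→d10:-→d11:-→d12:-→d13:-→d14:-→d15:-→d16:H6→d17:-→d18:-  best=H6
  add 208.157.0.0/17 -> H3 at depth 17
  add 43.153.172.0/24 -> H2 at depth 24
  add 208.152.0.0/13 -> H1 at depth 13
  add 43.153.0.0/16 -> H1 at depth 16

== LOOKUPS ==
["H6","H6","H6","H5","H5","H2","H3","H6","H6","H3","H6"]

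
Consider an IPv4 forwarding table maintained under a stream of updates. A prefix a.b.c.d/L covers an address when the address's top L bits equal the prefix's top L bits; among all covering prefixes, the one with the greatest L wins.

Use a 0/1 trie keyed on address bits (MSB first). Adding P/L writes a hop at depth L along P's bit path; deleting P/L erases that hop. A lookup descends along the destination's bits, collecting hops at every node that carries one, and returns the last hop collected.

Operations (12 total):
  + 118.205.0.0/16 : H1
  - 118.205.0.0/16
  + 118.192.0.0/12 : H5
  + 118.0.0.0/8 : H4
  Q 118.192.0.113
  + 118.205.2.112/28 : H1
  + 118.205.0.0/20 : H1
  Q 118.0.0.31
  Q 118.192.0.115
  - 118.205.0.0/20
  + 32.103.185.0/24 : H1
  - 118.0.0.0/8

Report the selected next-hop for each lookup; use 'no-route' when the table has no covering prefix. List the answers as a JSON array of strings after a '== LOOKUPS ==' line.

Process each operation:
  add 118.205.0.0/16 -> H1 at depth 16
  - 118.205.0.0/16 clear@16
  add 118.192.0.0/12 -> H5 at depth 12
  add 118.0.0.0/8 -> H4 at depth 8
  lookup 118.192.0.113: bits 011101101100 walk d0:-→d1:-→d2:-→d3:-→d4:-→d5:-→d6:-→d7:-→d8:H4→d9:-→d10:-→d11:-→d12:H5 -> H5
  add 118.205.2.112/28 -> H1 at depth 28
  add 118.205.0.0/20 -> H1 at depth 20
  lookup 118.0.0.31: bits 01110110 walk d0:-→d1:-→d2:-→d3:-→d4:-→d5:-→d6:-→d7:-→d8:H4 -> H4
  lookup 118.192.0.115: bits 011101101100 walk d0:-→d1:-→d2:-→d3:-→d4:-→d5:-→d6:-→d7:-→d8:H4→d9:-→d10:-→d11:-→d12:H5 -> H5
  - 118.205.0.0/20 clear@20
  add 32.103.185.0/24 -> H1 at depth 24
  - 118.0.0.0/8 clear@8

== LOOKUPS ==
["H5","H4","H5"]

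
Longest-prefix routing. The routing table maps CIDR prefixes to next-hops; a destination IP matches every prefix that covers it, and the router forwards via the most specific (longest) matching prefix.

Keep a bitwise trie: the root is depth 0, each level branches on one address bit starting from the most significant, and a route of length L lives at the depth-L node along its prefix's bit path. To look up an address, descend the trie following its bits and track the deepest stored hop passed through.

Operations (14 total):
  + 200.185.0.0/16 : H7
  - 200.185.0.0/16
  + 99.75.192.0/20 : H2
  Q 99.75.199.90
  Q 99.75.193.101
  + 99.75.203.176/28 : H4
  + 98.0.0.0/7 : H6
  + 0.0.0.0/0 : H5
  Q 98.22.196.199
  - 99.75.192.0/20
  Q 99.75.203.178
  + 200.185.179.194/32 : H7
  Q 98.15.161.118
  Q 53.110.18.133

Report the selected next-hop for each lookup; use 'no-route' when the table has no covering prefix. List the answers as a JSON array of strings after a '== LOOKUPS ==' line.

Trace:
  + 200.185.0.0/16 (H7) depth=16
  - 200.185.0.0/16 clear@16
  + 99.75.192.0/20 (H2) depth=20
  Q 99.75.199.90: descend 01100011010010111100 ; hops seen [H2] ; pick H2
  Q 99.75.193.101: descend 01100011010010111100 ; hops seen [H2] ; pick H2
  + 99.75.203.176/28 (H4) depth=28
  + 98.0.0.0/7 (H6) depth=7
  + 0.0.0.0/0 (H5) depth=0
  Q 98.22.196.199: descend 0110001 ; hops seen [H5,H6] ; pick H6
  - 99.75.192.0/20 clear@20
  Q 99.75.203.178: descend 0110001101001011110010111011 ; hops seen [H5,H6,H4] ; pick H4
  + 200.185.179.194/32 (H7) depth=32
  Q 98.15.161.118: descend 0110001 ; hops seen [H5,H6] ; pick H6
  Q 53.110.18.133: descend 0 ; hops seen [H5] ; pick H5

== LOOKUPS ==
["H2","H2","H6","H4","H6","H5"]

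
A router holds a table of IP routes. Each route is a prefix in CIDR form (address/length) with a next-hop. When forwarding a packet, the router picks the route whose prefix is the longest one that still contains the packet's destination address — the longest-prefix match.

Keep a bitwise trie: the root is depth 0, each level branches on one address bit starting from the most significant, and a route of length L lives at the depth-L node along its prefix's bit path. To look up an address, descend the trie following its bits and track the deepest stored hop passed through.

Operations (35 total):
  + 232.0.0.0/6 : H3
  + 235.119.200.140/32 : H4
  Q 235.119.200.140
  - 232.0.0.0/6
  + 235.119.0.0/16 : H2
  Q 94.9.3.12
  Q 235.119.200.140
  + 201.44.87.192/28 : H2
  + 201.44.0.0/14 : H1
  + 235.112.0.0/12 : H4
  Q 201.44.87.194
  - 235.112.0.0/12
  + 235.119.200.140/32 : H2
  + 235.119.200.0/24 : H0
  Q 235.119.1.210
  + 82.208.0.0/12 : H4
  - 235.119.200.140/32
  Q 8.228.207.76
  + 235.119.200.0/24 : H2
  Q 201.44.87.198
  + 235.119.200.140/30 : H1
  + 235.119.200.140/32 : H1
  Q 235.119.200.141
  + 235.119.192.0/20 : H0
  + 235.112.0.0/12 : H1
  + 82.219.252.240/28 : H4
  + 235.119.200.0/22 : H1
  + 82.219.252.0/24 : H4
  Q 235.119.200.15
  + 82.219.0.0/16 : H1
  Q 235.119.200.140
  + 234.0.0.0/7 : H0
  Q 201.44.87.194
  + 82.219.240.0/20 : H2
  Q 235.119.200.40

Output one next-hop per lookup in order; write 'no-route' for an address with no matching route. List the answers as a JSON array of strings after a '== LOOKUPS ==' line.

Process each operation:
  add 232.0.0.0/6 -> H3 at depth 6
  add 235.119.200.140/32 -> H4 at depth 32
  Q 235.119.200.140: descend 11101011011101111100100010001100 ; hops seen [H3,H4] ; pick H4
  del 232.0.0.0/6 (clear depth 6)
  add 235.119.0.0/16 -> H2 at depth 16
  Q 94.9.3.12: descend ε ; hops seen [∅] ; pick no-route
  Q 235.119.200.140: descend 11101011011101111100100010001100 ; hops seen [H2,H4] ; pick H4
  add 201.44.87.192/28 -> H2 at depth 28
  add 201.44.0.0/14 -> H1 at depth 14
  add 235.112.0.0/12 -> H4 at depth 12
  Q 201.44.87.194: descend 1100100100101100010101111100 ; hops seen [H1,H2] ; pick H2
  del 235.112.0.0/12 (clear depth 12)
  add 235.119.200.140/32 -> H2 at depth 32
  add 235.119.200.0/24 -> H0 at depth 24
  Q 235.119.1.210: descend 1110101101110111 ; hops seen [H2] ; pick H2
  add 82.208.0.0/12 -> H4 at depth 12
  del 235.119.200.140/32 (clear depth 32)
  Q 8.228.207.76: descend 0 ; hops seen [∅] ; pick no-route
  add 235.119.200.0/24 -> H2 at depth 24
  Q 201.44.87.198: descend 1100100100101100010101111100 ; hops seen [H1,H2] ; pick H2
  add 235.119.200.140/30 -> H1 at depth 30
  add 235.119.200.140/32 -> H1 at depth 32
  Q 235.119.200.141: descend 1110101101110111110010001000110 ; hops seen [H2,H2,H1] ; pick H1
  add 235.119.192.0/20 -> H0 at depth 20
  add 235.112.0.0/12 -> H1 at depth 12
  add 82.219.252.240/28 -> H4 at depth 28
  add 235.119.200.0/22 -> H1 at depth 22
  add 82.219.252.0/24 -> H4 at depth 24
  Q 235.119.200.15: descend 111010110111011111001000 ; hops seen [H1,H2,H0,H1,H2] ; pick H2
  add 82.219.0.0/16 -> H1 at depth 16
  Q 235.119.200.140: descend 11101011011101111100100010001100 ; hops seen [H1,H2,H0,H1,H2,H1,H1] ; pick H1
  add 234.0.0.0/7 -> H0 at depth 7
  Q 201.44.87.194: descend 1100100100101100010101111100 ; hops seen [H1,H2] ; pick H2
  add 82.219.240.0/20 -> H2 at depth 20
  Q 235.119.200.40: descend 111010110111011111001000 ; hops seen [H0,H1,H2,H0,H1,H2] ; pick H2

== LOOKUPS ==
["H4","no-route","H4","H2","H2","no-route","H2","H1","H2","H1","H2","H2"]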